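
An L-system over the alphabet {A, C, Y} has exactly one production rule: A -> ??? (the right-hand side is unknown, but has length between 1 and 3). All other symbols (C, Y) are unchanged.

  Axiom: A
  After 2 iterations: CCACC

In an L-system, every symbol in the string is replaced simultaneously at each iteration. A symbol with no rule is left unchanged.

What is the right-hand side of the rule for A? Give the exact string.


Answer: CAC

Derivation:
Trying A -> CAC:
  Step 0: A
  Step 1: CAC
  Step 2: CCACC
Matches the given result.


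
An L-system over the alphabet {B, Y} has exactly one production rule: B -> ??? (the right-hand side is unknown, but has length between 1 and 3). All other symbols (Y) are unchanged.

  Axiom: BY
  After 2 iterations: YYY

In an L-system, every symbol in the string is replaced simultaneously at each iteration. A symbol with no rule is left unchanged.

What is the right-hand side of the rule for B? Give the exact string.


Trying B -> YY:
  Step 0: BY
  Step 1: YYY
  Step 2: YYY
Matches the given result.

Answer: YY


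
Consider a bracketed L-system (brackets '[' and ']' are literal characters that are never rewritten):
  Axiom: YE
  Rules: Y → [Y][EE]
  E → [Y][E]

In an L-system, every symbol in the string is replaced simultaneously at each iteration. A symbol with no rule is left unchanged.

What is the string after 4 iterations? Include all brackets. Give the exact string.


Step 0: YE
Step 1: [Y][EE][Y][E]
Step 2: [[Y][EE]][[Y][E][Y][E]][[Y][EE]][[Y][E]]
Step 3: [[[Y][EE]][[Y][E][Y][E]]][[[Y][EE]][[Y][E]][[Y][EE]][[Y][E]]][[[Y][EE]][[Y][E][Y][E]]][[[Y][EE]][[Y][E]]]
Step 4: [[[[Y][EE]][[Y][E][Y][E]]][[[Y][EE]][[Y][E]][[Y][EE]][[Y][E]]]][[[[Y][EE]][[Y][E][Y][E]]][[[Y][EE]][[Y][E]]][[[Y][EE]][[Y][E][Y][E]]][[[Y][EE]][[Y][E]]]][[[[Y][EE]][[Y][E][Y][E]]][[[Y][EE]][[Y][E]][[Y][EE]][[Y][E]]]][[[[Y][EE]][[Y][E][Y][E]]][[[Y][EE]][[Y][E]]]]

Answer: [[[[Y][EE]][[Y][E][Y][E]]][[[Y][EE]][[Y][E]][[Y][EE]][[Y][E]]]][[[[Y][EE]][[Y][E][Y][E]]][[[Y][EE]][[Y][E]]][[[Y][EE]][[Y][E][Y][E]]][[[Y][EE]][[Y][E]]]][[[[Y][EE]][[Y][E][Y][E]]][[[Y][EE]][[Y][E]][[Y][EE]][[Y][E]]]][[[[Y][EE]][[Y][E][Y][E]]][[[Y][EE]][[Y][E]]]]


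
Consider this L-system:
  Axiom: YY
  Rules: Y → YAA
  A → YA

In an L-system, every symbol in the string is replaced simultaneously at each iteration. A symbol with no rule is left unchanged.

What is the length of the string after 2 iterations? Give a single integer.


Step 0: length = 2
Step 1: length = 6
Step 2: length = 14

Answer: 14


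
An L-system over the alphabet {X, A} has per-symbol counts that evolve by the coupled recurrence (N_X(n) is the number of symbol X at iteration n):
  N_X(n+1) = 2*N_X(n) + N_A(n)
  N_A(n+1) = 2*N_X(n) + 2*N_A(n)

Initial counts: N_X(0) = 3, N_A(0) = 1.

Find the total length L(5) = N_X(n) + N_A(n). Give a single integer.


Step 0: N_X=3, N_A=1, L=4
Step 1: N_X=7, N_A=8, L=15
Step 2: N_X=22, N_A=30, L=52
Step 3: N_X=74, N_A=104, L=178
Step 4: N_X=252, N_A=356, L=608
Step 5: N_X=860, N_A=1216, L=2076

Answer: 2076


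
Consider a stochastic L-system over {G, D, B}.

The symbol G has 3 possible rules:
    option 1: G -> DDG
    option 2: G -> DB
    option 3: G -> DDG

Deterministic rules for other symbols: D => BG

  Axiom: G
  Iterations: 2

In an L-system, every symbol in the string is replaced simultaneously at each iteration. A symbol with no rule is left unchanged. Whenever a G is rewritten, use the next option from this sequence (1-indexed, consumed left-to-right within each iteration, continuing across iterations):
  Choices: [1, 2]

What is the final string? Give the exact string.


Answer: BGBGDB

Derivation:
Step 0: G
Step 1: DDG  (used choices [1])
Step 2: BGBGDB  (used choices [2])


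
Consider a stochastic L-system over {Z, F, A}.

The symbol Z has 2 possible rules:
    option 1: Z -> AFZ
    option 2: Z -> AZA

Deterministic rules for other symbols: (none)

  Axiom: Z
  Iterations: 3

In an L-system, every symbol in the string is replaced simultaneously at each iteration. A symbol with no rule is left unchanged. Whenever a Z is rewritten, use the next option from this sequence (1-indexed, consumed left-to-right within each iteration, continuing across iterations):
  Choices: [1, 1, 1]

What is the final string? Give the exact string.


Step 0: Z
Step 1: AFZ  (used choices [1])
Step 2: AFAFZ  (used choices [1])
Step 3: AFAFAFZ  (used choices [1])

Answer: AFAFAFZ


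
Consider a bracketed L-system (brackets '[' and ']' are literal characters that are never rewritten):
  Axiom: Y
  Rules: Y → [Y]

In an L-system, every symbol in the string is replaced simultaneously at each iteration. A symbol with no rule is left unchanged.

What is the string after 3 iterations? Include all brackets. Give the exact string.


Answer: [[[Y]]]

Derivation:
Step 0: Y
Step 1: [Y]
Step 2: [[Y]]
Step 3: [[[Y]]]


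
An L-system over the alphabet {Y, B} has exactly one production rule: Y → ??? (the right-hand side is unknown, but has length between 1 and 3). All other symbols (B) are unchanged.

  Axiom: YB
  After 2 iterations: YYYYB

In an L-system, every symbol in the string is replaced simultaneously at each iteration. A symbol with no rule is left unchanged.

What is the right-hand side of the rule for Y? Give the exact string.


Trying Y → YY:
  Step 0: YB
  Step 1: YYB
  Step 2: YYYYB
Matches the given result.

Answer: YY


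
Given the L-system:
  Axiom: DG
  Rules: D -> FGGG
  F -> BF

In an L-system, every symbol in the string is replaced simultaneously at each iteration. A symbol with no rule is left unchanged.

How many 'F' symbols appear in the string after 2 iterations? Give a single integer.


Answer: 1

Derivation:
Step 0: DG  (0 'F')
Step 1: FGGGG  (1 'F')
Step 2: BFGGGG  (1 'F')


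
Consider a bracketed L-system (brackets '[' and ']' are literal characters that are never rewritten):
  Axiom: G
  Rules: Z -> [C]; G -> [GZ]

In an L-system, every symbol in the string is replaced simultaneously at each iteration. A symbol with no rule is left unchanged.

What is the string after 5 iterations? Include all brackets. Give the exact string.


Step 0: G
Step 1: [GZ]
Step 2: [[GZ][C]]
Step 3: [[[GZ][C]][C]]
Step 4: [[[[GZ][C]][C]][C]]
Step 5: [[[[[GZ][C]][C]][C]][C]]

Answer: [[[[[GZ][C]][C]][C]][C]]


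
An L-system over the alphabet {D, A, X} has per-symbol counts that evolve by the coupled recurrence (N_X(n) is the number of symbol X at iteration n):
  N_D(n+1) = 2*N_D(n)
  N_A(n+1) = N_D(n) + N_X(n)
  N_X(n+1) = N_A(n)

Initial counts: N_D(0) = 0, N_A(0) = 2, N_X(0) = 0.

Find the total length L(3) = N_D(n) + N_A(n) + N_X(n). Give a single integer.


Answer: 2

Derivation:
Step 0: N_D=0, N_A=2, N_X=0, L=2
Step 1: N_D=0, N_A=0, N_X=2, L=2
Step 2: N_D=0, N_A=2, N_X=0, L=2
Step 3: N_D=0, N_A=0, N_X=2, L=2


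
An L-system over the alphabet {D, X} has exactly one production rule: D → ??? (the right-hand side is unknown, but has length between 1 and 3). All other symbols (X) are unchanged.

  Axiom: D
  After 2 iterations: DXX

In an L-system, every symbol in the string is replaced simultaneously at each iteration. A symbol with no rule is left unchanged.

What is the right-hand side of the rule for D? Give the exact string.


Answer: DX

Derivation:
Trying D → DX:
  Step 0: D
  Step 1: DX
  Step 2: DXX
Matches the given result.


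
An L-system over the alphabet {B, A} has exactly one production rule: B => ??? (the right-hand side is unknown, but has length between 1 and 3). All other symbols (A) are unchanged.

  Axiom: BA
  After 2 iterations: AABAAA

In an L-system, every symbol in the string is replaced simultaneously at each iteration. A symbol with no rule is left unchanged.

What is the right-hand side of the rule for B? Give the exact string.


Answer: ABA

Derivation:
Trying B => ABA:
  Step 0: BA
  Step 1: ABAA
  Step 2: AABAAA
Matches the given result.


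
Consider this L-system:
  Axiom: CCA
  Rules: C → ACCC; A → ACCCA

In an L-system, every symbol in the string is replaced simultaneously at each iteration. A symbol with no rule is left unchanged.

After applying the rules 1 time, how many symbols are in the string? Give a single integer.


Answer: 13

Derivation:
Step 0: length = 3
Step 1: length = 13


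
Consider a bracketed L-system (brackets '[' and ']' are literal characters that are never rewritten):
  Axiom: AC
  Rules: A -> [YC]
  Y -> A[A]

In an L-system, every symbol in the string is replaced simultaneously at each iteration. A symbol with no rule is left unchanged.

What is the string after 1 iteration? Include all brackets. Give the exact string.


Step 0: AC
Step 1: [YC]C

Answer: [YC]C


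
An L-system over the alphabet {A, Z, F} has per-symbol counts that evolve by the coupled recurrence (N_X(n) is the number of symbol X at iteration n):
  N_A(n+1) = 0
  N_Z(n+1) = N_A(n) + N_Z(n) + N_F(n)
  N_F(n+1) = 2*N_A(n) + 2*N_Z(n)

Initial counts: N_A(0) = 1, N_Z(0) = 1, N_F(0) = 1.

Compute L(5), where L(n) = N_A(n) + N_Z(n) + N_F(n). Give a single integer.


Step 0: N_A=1, N_Z=1, N_F=1, L=3
Step 1: N_A=0, N_Z=3, N_F=4, L=7
Step 2: N_A=0, N_Z=7, N_F=6, L=13
Step 3: N_A=0, N_Z=13, N_F=14, L=27
Step 4: N_A=0, N_Z=27, N_F=26, L=53
Step 5: N_A=0, N_Z=53, N_F=54, L=107

Answer: 107


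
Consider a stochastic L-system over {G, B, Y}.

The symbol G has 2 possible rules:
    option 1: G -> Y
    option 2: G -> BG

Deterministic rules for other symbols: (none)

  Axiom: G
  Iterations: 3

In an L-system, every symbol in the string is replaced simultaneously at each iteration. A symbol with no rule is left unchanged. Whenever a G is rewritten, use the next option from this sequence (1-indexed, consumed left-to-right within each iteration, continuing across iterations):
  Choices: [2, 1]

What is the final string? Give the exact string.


Answer: BY

Derivation:
Step 0: G
Step 1: BG  (used choices [2])
Step 2: BY  (used choices [1])
Step 3: BY  (used choices [])


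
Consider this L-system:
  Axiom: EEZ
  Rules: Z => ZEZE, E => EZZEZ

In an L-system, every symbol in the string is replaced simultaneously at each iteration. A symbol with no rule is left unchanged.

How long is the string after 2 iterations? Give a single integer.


Step 0: length = 3
Step 1: length = 14
Step 2: length = 62

Answer: 62


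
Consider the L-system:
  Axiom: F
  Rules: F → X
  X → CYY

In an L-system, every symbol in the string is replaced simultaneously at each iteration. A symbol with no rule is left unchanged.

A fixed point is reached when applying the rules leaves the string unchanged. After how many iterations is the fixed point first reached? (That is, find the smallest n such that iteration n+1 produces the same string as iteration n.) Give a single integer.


Step 0: F
Step 1: X
Step 2: CYY
Step 3: CYY  (unchanged — fixed point at step 2)

Answer: 2


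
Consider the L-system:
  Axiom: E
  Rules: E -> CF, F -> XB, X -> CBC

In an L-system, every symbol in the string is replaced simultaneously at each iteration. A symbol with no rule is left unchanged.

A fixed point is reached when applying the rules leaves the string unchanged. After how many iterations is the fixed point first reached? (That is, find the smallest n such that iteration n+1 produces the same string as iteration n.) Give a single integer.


Step 0: E
Step 1: CF
Step 2: CXB
Step 3: CCBCB
Step 4: CCBCB  (unchanged — fixed point at step 3)

Answer: 3


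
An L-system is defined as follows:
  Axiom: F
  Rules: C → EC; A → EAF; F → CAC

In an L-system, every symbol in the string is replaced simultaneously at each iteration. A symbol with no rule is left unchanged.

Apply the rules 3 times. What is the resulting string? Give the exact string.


Answer: EECEEAFCACEEC

Derivation:
Step 0: F
Step 1: CAC
Step 2: ECEAFEC
Step 3: EECEEAFCACEEC


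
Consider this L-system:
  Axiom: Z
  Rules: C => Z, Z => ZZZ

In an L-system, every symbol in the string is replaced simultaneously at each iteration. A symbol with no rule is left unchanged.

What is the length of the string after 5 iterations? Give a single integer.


Answer: 243

Derivation:
Step 0: length = 1
Step 1: length = 3
Step 2: length = 9
Step 3: length = 27
Step 4: length = 81
Step 5: length = 243


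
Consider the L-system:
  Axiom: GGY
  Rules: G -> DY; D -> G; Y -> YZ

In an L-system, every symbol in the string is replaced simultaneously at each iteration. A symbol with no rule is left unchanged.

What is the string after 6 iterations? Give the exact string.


Step 0: GGY
Step 1: DYDYYZ
Step 2: GYZGYZYZZ
Step 3: DYYZZDYYZZYZZZ
Step 4: GYZYZZZGYZYZZZYZZZZ
Step 5: DYYZZYZZZZDYYZZYZZZZYZZZZZ
Step 6: GYZYZZZYZZZZZGYZYZZZYZZZZZYZZZZZZ

Answer: GYZYZZZYZZZZZGYZYZZZYZZZZZYZZZZZZ


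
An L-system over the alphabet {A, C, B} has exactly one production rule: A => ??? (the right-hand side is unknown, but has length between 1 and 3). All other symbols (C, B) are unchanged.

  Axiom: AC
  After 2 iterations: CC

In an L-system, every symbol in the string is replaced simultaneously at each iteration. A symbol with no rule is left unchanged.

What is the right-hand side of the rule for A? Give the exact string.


Answer: C

Derivation:
Trying A => C:
  Step 0: AC
  Step 1: CC
  Step 2: CC
Matches the given result.


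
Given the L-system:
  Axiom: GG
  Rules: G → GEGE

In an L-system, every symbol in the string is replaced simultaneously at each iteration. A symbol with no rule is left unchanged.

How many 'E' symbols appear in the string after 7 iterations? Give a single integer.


Step 0: length=2, 'E' count=0
Step 1: length=8, 'E' count=4
Step 2: length=20, 'E' count=12
Step 3: length=44, 'E' count=28
Step 4: length=92, 'E' count=60
Step 5: length=188, 'E' count=124
Step 6: length=380, 'E' count=252
Step 7: length=764, 'E' count=508
Final string: GEGEEGEGEEEGEGEEGEGEEEEGEGEEGEGEEEGEGEEGEGEEEEEGEGEEGEGEEEGEGEEGEGEEEEGEGEEGEGEEEGEGEEGEGEEEEEEGEGEEGEGEEEGEGEEGEGEEEEGEGEEGEGEEEGEGEEGEGEEEEEGEGEEGEGEEEGEGEEGEGEEEEGEGEEGEGEEEGEGEEGEGEEEEEEEGEGEEGEGEEEGEGEEGEGEEEEGEGEEGEGEEEGEGEEGEGEEEEEGEGEEGEGEEEGEGEEGEGEEEEGEGEEGEGEEEGEGEEGEGEEEEEEGEGEEGEGEEEGEGEEGEGEEEEGEGEEGEGEEEGEGEEGEGEEEEEGEGEEGEGEEEGEGEEGEGEEEEGEGEEGEGEEEGEGEEGEGEEEEEEEGEGEEGEGEEEGEGEEGEGEEEEGEGEEGEGEEEGEGEEGEGEEEEEGEGEEGEGEEEGEGEEGEGEEEEGEGEEGEGEEEGEGEEGEGEEEEEEGEGEEGEGEEEGEGEEGEGEEEEGEGEEGEGEEEGEGEEGEGEEEEEGEGEEGEGEEEGEGEEGEGEEEEGEGEEGEGEEEGEGEEGEGEEEEEEEGEGEEGEGEEEGEGEEGEGEEEEGEGEEGEGEEEGEGEEGEGEEEEEGEGEEGEGEEEGEGEEGEGEEEEGEGEEGEGEEEGEGEEGEGEEEEEEGEGEEGEGEEEGEGEEGEGEEEEGEGEEGEGEEEGEGEEGEGEEEEEGEGEEGEGEEEGEGEEGEGEEEEGEGEEGEGEEEGEGEEGEGEEEEEEE

Answer: 508


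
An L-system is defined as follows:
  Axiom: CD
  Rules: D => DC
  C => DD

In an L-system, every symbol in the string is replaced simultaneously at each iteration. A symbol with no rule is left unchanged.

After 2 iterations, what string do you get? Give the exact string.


Step 0: CD
Step 1: DDDC
Step 2: DCDCDCDD

Answer: DCDCDCDD


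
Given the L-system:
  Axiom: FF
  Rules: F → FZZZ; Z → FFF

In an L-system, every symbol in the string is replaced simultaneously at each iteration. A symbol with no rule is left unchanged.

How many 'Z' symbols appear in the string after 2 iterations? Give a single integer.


Answer: 6

Derivation:
Step 0: FF  (0 'Z')
Step 1: FZZZFZZZ  (6 'Z')
Step 2: FZZZFFFFFFFFFFZZZFFFFFFFFF  (6 'Z')


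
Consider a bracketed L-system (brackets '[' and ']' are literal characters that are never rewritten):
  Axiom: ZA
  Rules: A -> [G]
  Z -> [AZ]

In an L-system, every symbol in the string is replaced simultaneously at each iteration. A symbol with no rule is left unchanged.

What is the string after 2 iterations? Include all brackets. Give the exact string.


Step 0: ZA
Step 1: [AZ][G]
Step 2: [[G][AZ]][G]

Answer: [[G][AZ]][G]


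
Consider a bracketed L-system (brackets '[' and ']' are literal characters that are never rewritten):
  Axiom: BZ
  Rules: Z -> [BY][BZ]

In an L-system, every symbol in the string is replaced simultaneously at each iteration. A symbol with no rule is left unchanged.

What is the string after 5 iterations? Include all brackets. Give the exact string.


Step 0: BZ
Step 1: B[BY][BZ]
Step 2: B[BY][B[BY][BZ]]
Step 3: B[BY][B[BY][B[BY][BZ]]]
Step 4: B[BY][B[BY][B[BY][B[BY][BZ]]]]
Step 5: B[BY][B[BY][B[BY][B[BY][B[BY][BZ]]]]]

Answer: B[BY][B[BY][B[BY][B[BY][B[BY][BZ]]]]]


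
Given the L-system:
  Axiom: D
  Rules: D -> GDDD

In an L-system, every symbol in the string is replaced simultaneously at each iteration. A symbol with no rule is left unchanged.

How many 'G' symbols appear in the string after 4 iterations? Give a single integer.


Step 0: D  (0 'G')
Step 1: GDDD  (1 'G')
Step 2: GGDDDGDDDGDDD  (4 'G')
Step 3: GGGDDDGDDDGDDDGGDDDGDDDGDDDGGDDDGDDDGDDD  (13 'G')
Step 4: GGGGDDDGDDDGDDDGGDDDGDDDGDDDGGDDDGDDDGDDDGGGDDDGDDDGDDDGGDDDGDDDGDDDGGDDDGDDDGDDDGGGDDDGDDDGDDDGGDDDGDDDGDDDGGDDDGDDDGDDD  (40 'G')

Answer: 40


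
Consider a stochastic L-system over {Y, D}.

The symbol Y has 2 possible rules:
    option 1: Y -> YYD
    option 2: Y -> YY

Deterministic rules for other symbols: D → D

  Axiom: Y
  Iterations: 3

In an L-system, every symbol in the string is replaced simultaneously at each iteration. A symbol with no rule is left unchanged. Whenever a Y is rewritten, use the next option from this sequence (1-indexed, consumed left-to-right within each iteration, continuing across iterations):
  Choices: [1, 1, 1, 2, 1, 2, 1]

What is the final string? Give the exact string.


Answer: YYYYDDYYYYDDD

Derivation:
Step 0: Y
Step 1: YYD  (used choices [1])
Step 2: YYDYYDD  (used choices [1, 1])
Step 3: YYYYDDYYYYDDD  (used choices [2, 1, 2, 1])


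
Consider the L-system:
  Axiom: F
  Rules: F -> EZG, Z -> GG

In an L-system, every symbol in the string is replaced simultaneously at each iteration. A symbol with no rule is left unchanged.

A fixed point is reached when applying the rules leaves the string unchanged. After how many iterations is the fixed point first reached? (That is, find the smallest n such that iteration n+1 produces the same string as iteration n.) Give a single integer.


Step 0: F
Step 1: EZG
Step 2: EGGG
Step 3: EGGG  (unchanged — fixed point at step 2)

Answer: 2


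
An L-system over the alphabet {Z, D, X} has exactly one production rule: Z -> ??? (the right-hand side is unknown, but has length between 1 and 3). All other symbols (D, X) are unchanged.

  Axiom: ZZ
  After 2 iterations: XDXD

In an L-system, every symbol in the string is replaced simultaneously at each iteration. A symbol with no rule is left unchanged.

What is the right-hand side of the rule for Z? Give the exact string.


Trying Z -> XD:
  Step 0: ZZ
  Step 1: XDXD
  Step 2: XDXD
Matches the given result.

Answer: XD


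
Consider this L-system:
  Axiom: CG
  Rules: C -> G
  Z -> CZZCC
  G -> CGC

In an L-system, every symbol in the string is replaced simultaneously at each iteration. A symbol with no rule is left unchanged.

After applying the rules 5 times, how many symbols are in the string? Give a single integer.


Answer: 64

Derivation:
Step 0: length = 2
Step 1: length = 4
Step 2: length = 8
Step 3: length = 16
Step 4: length = 32
Step 5: length = 64


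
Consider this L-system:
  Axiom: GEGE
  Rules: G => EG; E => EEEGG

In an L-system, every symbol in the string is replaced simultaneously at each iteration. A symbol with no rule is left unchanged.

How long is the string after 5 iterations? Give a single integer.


Answer: 2702

Derivation:
Step 0: length = 4
Step 1: length = 14
Step 2: length = 52
Step 3: length = 194
Step 4: length = 724
Step 5: length = 2702


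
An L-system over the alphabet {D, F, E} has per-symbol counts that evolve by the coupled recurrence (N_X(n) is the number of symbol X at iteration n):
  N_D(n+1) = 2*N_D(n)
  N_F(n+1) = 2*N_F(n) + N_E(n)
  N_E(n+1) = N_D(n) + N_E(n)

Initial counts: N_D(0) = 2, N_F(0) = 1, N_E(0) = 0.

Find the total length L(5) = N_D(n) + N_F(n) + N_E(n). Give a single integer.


Step 0: N_D=2, N_F=1, N_E=0, L=3
Step 1: N_D=4, N_F=2, N_E=2, L=8
Step 2: N_D=8, N_F=6, N_E=6, L=20
Step 3: N_D=16, N_F=18, N_E=14, L=48
Step 4: N_D=32, N_F=50, N_E=30, L=112
Step 5: N_D=64, N_F=130, N_E=62, L=256

Answer: 256


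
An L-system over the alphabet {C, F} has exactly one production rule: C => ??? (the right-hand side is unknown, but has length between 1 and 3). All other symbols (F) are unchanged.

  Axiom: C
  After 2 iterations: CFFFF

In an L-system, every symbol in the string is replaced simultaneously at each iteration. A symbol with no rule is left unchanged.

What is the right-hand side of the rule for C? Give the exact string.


Answer: CFF

Derivation:
Trying C => CFF:
  Step 0: C
  Step 1: CFF
  Step 2: CFFFF
Matches the given result.


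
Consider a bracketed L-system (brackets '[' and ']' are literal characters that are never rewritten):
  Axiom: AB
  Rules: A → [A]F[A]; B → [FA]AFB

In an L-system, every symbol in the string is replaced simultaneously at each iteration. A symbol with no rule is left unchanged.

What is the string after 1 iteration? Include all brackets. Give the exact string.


Step 0: AB
Step 1: [A]F[A][FA]AFB

Answer: [A]F[A][FA]AFB


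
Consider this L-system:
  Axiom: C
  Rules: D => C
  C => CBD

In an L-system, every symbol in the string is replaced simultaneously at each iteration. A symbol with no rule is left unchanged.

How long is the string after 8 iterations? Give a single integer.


Answer: 109

Derivation:
Step 0: length = 1
Step 1: length = 3
Step 2: length = 5
Step 3: length = 9
Step 4: length = 15
Step 5: length = 25
Step 6: length = 41
Step 7: length = 67
Step 8: length = 109


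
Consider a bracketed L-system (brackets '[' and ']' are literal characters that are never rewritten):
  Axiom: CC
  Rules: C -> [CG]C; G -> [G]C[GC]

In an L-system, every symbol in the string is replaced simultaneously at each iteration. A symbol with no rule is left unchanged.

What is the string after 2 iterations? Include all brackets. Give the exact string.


Answer: [[CG]C[G]C[GC]][CG]C[[CG]C[G]C[GC]][CG]C

Derivation:
Step 0: CC
Step 1: [CG]C[CG]C
Step 2: [[CG]C[G]C[GC]][CG]C[[CG]C[G]C[GC]][CG]C


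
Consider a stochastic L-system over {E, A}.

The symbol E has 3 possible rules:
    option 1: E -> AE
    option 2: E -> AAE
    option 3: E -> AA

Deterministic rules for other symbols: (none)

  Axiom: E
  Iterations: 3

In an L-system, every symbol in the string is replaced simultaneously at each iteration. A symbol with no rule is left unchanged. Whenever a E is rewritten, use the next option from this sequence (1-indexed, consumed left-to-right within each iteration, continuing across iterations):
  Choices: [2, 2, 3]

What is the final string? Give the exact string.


Answer: AAAAAA

Derivation:
Step 0: E
Step 1: AAE  (used choices [2])
Step 2: AAAAE  (used choices [2])
Step 3: AAAAAA  (used choices [3])


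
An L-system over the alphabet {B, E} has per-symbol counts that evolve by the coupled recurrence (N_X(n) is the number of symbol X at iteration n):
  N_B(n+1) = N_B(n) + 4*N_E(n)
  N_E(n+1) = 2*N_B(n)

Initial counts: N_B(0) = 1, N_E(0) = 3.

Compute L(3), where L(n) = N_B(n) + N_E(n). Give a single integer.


Step 0: N_B=1, N_E=3, L=4
Step 1: N_B=13, N_E=2, L=15
Step 2: N_B=21, N_E=26, L=47
Step 3: N_B=125, N_E=42, L=167

Answer: 167


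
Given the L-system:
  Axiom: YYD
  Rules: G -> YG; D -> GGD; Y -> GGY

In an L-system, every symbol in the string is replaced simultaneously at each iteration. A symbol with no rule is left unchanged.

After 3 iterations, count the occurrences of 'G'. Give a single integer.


Step 0: YYD  (0 'G')
Step 1: GGYGGYGGD  (6 'G')
Step 2: YGYGGGYYGYGGGYYGYGGGD  (12 'G')
Step 3: GGYYGGGYYGYGYGGGYGGYYGGGYYGYGYGGGYGGYYGGGYYGYGYGGGD  (30 'G')

Answer: 30


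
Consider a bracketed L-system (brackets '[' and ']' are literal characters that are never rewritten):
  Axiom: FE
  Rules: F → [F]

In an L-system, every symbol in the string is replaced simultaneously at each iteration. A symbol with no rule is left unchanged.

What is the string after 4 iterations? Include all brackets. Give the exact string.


Step 0: FE
Step 1: [F]E
Step 2: [[F]]E
Step 3: [[[F]]]E
Step 4: [[[[F]]]]E

Answer: [[[[F]]]]E


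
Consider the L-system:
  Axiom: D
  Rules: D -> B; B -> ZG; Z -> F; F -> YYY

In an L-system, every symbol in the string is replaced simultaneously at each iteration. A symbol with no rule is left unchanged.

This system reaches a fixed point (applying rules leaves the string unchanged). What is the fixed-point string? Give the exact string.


Answer: YYYG

Derivation:
Step 0: D
Step 1: B
Step 2: ZG
Step 3: FG
Step 4: YYYG
Step 5: YYYG  (unchanged — fixed point at step 4)


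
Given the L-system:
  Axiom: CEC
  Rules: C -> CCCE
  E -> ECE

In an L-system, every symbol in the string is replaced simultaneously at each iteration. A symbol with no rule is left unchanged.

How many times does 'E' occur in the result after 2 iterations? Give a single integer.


Answer: 15

Derivation:
Step 0: CEC  (1 'E')
Step 1: CCCEECECCCE  (4 'E')
Step 2: CCCECCCECCCEECEECECCCEECECCCECCCECCCEECE  (15 'E')


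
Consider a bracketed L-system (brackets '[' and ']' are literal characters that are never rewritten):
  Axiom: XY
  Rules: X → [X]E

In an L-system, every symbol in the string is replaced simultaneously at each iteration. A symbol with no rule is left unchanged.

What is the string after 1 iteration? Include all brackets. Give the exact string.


Answer: [X]EY

Derivation:
Step 0: XY
Step 1: [X]EY


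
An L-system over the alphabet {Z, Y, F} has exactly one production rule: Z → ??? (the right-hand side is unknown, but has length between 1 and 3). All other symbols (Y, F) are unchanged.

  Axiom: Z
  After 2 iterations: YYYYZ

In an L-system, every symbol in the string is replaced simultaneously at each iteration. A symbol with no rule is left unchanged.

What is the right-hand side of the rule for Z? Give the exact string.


Trying Z → YYZ:
  Step 0: Z
  Step 1: YYZ
  Step 2: YYYYZ
Matches the given result.

Answer: YYZ


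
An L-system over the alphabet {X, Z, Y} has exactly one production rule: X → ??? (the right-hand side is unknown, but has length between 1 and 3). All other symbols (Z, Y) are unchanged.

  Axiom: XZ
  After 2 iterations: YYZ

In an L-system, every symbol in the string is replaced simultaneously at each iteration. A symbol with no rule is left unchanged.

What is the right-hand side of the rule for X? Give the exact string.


Answer: YY

Derivation:
Trying X → YY:
  Step 0: XZ
  Step 1: YYZ
  Step 2: YYZ
Matches the given result.


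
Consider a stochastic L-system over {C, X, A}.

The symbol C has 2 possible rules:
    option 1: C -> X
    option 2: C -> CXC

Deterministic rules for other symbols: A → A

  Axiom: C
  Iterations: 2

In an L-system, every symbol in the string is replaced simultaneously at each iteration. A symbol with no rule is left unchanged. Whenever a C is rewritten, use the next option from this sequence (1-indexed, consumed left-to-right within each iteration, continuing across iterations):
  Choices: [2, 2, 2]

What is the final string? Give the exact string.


Step 0: C
Step 1: CXC  (used choices [2])
Step 2: CXCXCXC  (used choices [2, 2])

Answer: CXCXCXC


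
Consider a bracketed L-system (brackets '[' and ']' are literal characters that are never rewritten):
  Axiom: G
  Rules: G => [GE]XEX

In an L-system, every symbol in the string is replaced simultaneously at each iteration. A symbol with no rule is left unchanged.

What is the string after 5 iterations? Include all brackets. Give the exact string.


Answer: [[[[[GE]XEXE]XEXE]XEXE]XEXE]XEX

Derivation:
Step 0: G
Step 1: [GE]XEX
Step 2: [[GE]XEXE]XEX
Step 3: [[[GE]XEXE]XEXE]XEX
Step 4: [[[[GE]XEXE]XEXE]XEXE]XEX
Step 5: [[[[[GE]XEXE]XEXE]XEXE]XEXE]XEX


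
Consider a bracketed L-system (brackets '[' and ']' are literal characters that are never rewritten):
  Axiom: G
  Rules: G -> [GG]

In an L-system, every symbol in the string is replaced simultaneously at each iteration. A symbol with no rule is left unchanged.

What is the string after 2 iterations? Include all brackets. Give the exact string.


Step 0: G
Step 1: [GG]
Step 2: [[GG][GG]]

Answer: [[GG][GG]]


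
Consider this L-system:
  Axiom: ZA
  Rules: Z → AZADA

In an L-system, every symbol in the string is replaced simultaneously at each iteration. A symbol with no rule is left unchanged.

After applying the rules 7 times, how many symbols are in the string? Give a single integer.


Answer: 30

Derivation:
Step 0: length = 2
Step 1: length = 6
Step 2: length = 10
Step 3: length = 14
Step 4: length = 18
Step 5: length = 22
Step 6: length = 26
Step 7: length = 30


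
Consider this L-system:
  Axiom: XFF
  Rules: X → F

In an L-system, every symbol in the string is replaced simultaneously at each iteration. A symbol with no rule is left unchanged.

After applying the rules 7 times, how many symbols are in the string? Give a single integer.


Step 0: length = 3
Step 1: length = 3
Step 2: length = 3
Step 3: length = 3
Step 4: length = 3
Step 5: length = 3
Step 6: length = 3
Step 7: length = 3

Answer: 3


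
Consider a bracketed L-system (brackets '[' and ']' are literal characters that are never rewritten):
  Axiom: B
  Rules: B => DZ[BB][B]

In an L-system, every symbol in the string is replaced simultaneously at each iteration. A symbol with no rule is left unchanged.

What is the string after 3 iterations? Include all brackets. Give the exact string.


Answer: DZ[DZ[DZ[BB][B]DZ[BB][B]][DZ[BB][B]]DZ[DZ[BB][B]DZ[BB][B]][DZ[BB][B]]][DZ[DZ[BB][B]DZ[BB][B]][DZ[BB][B]]]

Derivation:
Step 0: B
Step 1: DZ[BB][B]
Step 2: DZ[DZ[BB][B]DZ[BB][B]][DZ[BB][B]]
Step 3: DZ[DZ[DZ[BB][B]DZ[BB][B]][DZ[BB][B]]DZ[DZ[BB][B]DZ[BB][B]][DZ[BB][B]]][DZ[DZ[BB][B]DZ[BB][B]][DZ[BB][B]]]


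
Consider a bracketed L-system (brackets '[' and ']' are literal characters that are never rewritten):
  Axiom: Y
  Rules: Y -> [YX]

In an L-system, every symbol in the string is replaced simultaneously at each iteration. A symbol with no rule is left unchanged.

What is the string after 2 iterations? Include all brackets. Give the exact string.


Step 0: Y
Step 1: [YX]
Step 2: [[YX]X]

Answer: [[YX]X]


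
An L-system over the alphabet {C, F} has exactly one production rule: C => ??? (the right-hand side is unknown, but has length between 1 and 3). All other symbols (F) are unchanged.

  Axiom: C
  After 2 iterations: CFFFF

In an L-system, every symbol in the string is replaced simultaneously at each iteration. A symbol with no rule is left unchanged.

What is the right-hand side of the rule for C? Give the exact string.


Trying C => CFF:
  Step 0: C
  Step 1: CFF
  Step 2: CFFFF
Matches the given result.

Answer: CFF


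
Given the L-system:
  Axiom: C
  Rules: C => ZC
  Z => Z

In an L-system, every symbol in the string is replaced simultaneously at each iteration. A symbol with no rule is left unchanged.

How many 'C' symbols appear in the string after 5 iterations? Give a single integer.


Answer: 1

Derivation:
Step 0: C  (1 'C')
Step 1: ZC  (1 'C')
Step 2: ZZC  (1 'C')
Step 3: ZZZC  (1 'C')
Step 4: ZZZZC  (1 'C')
Step 5: ZZZZZC  (1 'C')


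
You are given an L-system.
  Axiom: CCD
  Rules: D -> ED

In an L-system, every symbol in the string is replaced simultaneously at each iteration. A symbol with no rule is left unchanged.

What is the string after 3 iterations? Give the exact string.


Answer: CCEEED

Derivation:
Step 0: CCD
Step 1: CCED
Step 2: CCEED
Step 3: CCEEED


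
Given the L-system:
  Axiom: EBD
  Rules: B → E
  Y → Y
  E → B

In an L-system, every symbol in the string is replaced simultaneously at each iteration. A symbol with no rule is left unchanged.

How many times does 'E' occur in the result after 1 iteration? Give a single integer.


Answer: 1

Derivation:
Step 0: EBD  (1 'E')
Step 1: BED  (1 'E')


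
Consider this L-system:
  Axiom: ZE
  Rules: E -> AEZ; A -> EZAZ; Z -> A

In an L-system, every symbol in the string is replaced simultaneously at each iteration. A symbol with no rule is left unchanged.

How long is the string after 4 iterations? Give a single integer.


Step 0: length = 2
Step 1: length = 4
Step 2: length = 12
Step 3: length = 30
Step 4: length = 80

Answer: 80


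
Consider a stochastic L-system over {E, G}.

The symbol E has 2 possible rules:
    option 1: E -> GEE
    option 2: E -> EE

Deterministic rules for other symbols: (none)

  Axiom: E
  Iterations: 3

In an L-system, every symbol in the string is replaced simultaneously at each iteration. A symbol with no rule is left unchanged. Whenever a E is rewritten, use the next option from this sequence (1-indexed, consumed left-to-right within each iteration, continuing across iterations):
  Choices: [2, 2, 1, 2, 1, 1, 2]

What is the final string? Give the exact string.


Step 0: E
Step 1: EE  (used choices [2])
Step 2: EEGEE  (used choices [2, 1])
Step 3: EEGEEGGEEEE  (used choices [2, 1, 1, 2])

Answer: EEGEEGGEEEE


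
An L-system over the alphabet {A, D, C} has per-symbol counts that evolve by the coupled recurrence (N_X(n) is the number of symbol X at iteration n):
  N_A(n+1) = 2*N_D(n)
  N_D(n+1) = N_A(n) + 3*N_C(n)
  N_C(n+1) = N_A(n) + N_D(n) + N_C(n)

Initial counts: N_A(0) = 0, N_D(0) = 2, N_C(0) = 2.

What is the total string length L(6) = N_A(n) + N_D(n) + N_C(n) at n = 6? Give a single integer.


Answer: 3684

Derivation:
Step 0: N_A=0, N_D=2, N_C=2, L=4
Step 1: N_A=4, N_D=6, N_C=4, L=14
Step 2: N_A=12, N_D=16, N_C=14, L=42
Step 3: N_A=32, N_D=54, N_C=42, L=128
Step 4: N_A=108, N_D=158, N_C=128, L=394
Step 5: N_A=316, N_D=492, N_C=394, L=1202
Step 6: N_A=984, N_D=1498, N_C=1202, L=3684


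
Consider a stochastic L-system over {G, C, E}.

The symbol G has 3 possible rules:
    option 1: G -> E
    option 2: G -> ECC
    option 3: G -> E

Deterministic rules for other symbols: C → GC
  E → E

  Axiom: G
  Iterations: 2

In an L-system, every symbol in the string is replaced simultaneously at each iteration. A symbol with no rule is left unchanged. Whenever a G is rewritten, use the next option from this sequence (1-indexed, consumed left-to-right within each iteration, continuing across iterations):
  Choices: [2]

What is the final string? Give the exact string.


Step 0: G
Step 1: ECC  (used choices [2])
Step 2: EGCGC  (used choices [])

Answer: EGCGC


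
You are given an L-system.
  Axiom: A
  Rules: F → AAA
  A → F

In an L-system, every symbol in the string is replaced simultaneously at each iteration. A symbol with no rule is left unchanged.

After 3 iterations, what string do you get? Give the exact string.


Step 0: A
Step 1: F
Step 2: AAA
Step 3: FFF

Answer: FFF


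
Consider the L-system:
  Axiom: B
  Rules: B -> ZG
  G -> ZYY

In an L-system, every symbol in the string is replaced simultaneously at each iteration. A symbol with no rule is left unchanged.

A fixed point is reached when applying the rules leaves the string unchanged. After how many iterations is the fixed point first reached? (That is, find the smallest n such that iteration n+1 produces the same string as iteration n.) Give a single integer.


Answer: 2

Derivation:
Step 0: B
Step 1: ZG
Step 2: ZZYY
Step 3: ZZYY  (unchanged — fixed point at step 2)


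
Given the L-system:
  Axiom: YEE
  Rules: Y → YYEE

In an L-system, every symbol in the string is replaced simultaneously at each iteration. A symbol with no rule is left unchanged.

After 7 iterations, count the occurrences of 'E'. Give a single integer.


Step 0: YEE  (2 'E')
Step 1: YYEEEE  (4 'E')
Step 2: YYEEYYEEEEEE  (8 'E')
Step 3: YYEEYYEEEEYYEEYYEEEEEEEE  (16 'E')
Step 4: YYEEYYEEEEYYEEYYEEEEEEYYEEYYEEEEYYEEYYEEEEEEEEEE  (32 'E')
Step 5: YYEEYYEEEEYYEEYYEEEEEEYYEEYYEEEEYYEEYYEEEEEEEEYYEEYYEEEEYYEEYYEEEEEEYYEEYYEEEEYYEEYYEEEEEEEEEEEE  (64 'E')
Step 6: YYEEYYEEEEYYEEYYEEEEEEYYEEYYEEEEYYEEYYEEEEEEEEYYEEYYEEEEYYEEYYEEEEEEYYEEYYEEEEYYEEYYEEEEEEEEEEYYEEYYEEEEYYEEYYEEEEEEYYEEYYEEEEYYEEYYEEEEEEEEYYEEYYEEEEYYEEYYEEEEEEYYEEYYEEEEYYEEYYEEEEEEEEEEEEEE  (128 'E')
Step 7: YYEEYYEEEEYYEEYYEEEEEEYYEEYYEEEEYYEEYYEEEEEEEEYYEEYYEEEEYYEEYYEEEEEEYYEEYYEEEEYYEEYYEEEEEEEEEEYYEEYYEEEEYYEEYYEEEEEEYYEEYYEEEEYYEEYYEEEEEEEEYYEEYYEEEEYYEEYYEEEEEEYYEEYYEEEEYYEEYYEEEEEEEEEEEEYYEEYYEEEEYYEEYYEEEEEEYYEEYYEEEEYYEEYYEEEEEEEEYYEEYYEEEEYYEEYYEEEEEEYYEEYYEEEEYYEEYYEEEEEEEEEEYYEEYYEEEEYYEEYYEEEEEEYYEEYYEEEEYYEEYYEEEEEEEEYYEEYYEEEEYYEEYYEEEEEEYYEEYYEEEEYYEEYYEEEEEEEEEEEEEEEE  (256 'E')

Answer: 256


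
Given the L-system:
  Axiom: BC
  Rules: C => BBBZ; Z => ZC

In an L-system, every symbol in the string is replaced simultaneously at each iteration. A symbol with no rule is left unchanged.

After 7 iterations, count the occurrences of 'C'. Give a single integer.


Answer: 8

Derivation:
Step 0: BC  (1 'C')
Step 1: BBBBZ  (0 'C')
Step 2: BBBBZC  (1 'C')
Step 3: BBBBZCBBBZ  (1 'C')
Step 4: BBBBZCBBBZBBBZC  (2 'C')
Step 5: BBBBZCBBBZBBBZCBBBZCBBBZ  (3 'C')
Step 6: BBBBZCBBBZBBBZCBBBZCBBBZBBBZCBBBZBBBZC  (5 'C')
Step 7: BBBBZCBBBZBBBZCBBBZCBBBZBBBZCBBBZBBBZCBBBZCBBBZBBBZCBBBZCBBBZ  (8 'C')


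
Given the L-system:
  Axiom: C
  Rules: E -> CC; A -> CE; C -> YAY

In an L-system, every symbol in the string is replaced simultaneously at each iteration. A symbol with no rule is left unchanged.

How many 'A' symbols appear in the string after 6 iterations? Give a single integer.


Answer: 4

Derivation:
Step 0: C  (0 'A')
Step 1: YAY  (1 'A')
Step 2: YCEY  (0 'A')
Step 3: YYAYCCY  (1 'A')
Step 4: YYCEYYAYYAYY  (2 'A')
Step 5: YYYAYCCYYCEYYCEYY  (1 'A')
Step 6: YYYCEYYAYYAYYYYAYCCYYYAYCCYY  (4 'A')


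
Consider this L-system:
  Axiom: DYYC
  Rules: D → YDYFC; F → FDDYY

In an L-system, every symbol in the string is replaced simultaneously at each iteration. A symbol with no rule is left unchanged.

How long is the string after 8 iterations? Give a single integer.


Step 0: length = 4
Step 1: length = 8
Step 2: length = 16
Step 3: length = 36
Step 4: length = 84
Step 5: length = 200
Step 6: length = 480
Step 7: length = 1156
Step 8: length = 2788

Answer: 2788


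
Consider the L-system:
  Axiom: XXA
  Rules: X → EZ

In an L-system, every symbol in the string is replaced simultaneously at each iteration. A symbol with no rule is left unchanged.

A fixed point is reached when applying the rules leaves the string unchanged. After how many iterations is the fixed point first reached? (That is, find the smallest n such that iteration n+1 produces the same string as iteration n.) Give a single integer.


Step 0: XXA
Step 1: EZEZA
Step 2: EZEZA  (unchanged — fixed point at step 1)

Answer: 1


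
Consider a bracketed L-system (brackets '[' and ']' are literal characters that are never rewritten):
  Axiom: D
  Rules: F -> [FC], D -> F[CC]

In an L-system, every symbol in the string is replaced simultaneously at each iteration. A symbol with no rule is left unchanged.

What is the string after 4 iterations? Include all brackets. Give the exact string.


Answer: [[[FC]C]C][CC]

Derivation:
Step 0: D
Step 1: F[CC]
Step 2: [FC][CC]
Step 3: [[FC]C][CC]
Step 4: [[[FC]C]C][CC]


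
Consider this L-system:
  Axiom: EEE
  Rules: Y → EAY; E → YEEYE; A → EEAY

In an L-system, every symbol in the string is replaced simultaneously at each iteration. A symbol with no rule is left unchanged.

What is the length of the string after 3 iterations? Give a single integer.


Step 0: length = 3
Step 1: length = 15
Step 2: length = 63
Step 3: length = 261

Answer: 261


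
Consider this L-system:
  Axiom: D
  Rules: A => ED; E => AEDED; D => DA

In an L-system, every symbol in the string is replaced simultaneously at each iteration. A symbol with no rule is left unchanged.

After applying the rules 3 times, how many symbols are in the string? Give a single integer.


Answer: 11

Derivation:
Step 0: length = 1
Step 1: length = 2
Step 2: length = 4
Step 3: length = 11


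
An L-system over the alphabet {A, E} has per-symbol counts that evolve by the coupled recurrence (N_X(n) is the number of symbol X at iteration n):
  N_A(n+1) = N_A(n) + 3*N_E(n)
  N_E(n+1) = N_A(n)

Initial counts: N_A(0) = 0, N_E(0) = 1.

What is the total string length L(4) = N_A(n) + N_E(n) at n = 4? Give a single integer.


Step 0: N_A=0, N_E=1, L=1
Step 1: N_A=3, N_E=0, L=3
Step 2: N_A=3, N_E=3, L=6
Step 3: N_A=12, N_E=3, L=15
Step 4: N_A=21, N_E=12, L=33

Answer: 33
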